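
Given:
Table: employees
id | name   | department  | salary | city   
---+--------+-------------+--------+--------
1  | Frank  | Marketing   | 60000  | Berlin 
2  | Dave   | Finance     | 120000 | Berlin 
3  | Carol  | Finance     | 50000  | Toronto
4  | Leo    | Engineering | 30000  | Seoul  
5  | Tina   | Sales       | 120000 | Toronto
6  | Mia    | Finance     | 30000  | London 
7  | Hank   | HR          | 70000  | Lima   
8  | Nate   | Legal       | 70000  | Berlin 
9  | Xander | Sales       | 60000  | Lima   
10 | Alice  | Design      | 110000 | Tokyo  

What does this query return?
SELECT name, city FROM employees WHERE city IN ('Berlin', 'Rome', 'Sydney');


Filtering: city IN ('Berlin', 'Rome', 'Sydney')
Matching: 3 rows

3 rows:
Frank, Berlin
Dave, Berlin
Nate, Berlin


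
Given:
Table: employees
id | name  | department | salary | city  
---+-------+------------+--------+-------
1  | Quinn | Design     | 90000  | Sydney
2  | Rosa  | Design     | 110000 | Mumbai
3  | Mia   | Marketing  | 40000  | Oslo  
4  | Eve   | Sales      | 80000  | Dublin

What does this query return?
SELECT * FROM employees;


SELECT * returns all 4 rows with all columns

4 rows:
1, Quinn, Design, 90000, Sydney
2, Rosa, Design, 110000, Mumbai
3, Mia, Marketing, 40000, Oslo
4, Eve, Sales, 80000, Dublin


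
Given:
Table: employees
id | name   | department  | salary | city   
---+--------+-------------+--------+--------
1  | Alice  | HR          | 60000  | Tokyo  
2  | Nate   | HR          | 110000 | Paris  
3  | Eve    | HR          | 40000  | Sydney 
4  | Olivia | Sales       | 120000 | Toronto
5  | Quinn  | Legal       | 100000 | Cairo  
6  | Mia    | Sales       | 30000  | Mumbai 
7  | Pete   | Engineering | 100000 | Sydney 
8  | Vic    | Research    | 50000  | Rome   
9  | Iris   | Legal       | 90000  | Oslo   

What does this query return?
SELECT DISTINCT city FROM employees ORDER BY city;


All 'city' values (row order): Tokyo, Paris, Sydney, Toronto, Cairo, Mumbai, Sydney, Rome, Oslo
Removing duplicates leaves 8 unique value(s).

8 values:
Cairo
Mumbai
Oslo
Paris
Rome
Sydney
Tokyo
Toronto


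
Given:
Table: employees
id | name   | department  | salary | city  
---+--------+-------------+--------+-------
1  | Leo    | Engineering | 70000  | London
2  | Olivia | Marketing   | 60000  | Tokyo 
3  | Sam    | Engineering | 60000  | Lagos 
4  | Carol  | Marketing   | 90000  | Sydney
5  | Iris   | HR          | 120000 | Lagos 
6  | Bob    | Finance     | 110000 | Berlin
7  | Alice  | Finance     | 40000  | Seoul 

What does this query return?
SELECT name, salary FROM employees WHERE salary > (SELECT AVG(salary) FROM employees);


Subquery: AVG(salary) = 78571.43
Filtering: salary > 78571.43
  Carol (90000) -> MATCH
  Iris (120000) -> MATCH
  Bob (110000) -> MATCH


3 rows:
Carol, 90000
Iris, 120000
Bob, 110000


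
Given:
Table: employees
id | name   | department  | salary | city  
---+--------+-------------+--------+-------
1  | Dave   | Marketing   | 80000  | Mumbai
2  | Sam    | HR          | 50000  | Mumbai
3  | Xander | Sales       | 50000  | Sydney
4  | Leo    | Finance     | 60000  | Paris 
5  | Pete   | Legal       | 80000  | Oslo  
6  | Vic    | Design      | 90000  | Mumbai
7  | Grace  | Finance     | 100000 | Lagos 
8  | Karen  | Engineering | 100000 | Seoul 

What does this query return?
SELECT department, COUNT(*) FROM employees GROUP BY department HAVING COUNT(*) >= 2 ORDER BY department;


Groups with count >= 2:
  Finance: 2 -> PASS
  Design: 1 -> filtered out
  Engineering: 1 -> filtered out
  HR: 1 -> filtered out
  Legal: 1 -> filtered out
  Marketing: 1 -> filtered out
  Sales: 1 -> filtered out


1 groups:
Finance, 2


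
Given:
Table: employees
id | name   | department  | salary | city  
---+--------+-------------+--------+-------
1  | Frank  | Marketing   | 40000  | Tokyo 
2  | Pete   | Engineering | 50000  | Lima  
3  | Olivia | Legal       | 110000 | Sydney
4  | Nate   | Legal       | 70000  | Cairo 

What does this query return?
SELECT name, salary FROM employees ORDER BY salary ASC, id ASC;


Sorting by salary ASC, then id ASC for ties

4 rows:
Frank, 40000
Pete, 50000
Nate, 70000
Olivia, 110000


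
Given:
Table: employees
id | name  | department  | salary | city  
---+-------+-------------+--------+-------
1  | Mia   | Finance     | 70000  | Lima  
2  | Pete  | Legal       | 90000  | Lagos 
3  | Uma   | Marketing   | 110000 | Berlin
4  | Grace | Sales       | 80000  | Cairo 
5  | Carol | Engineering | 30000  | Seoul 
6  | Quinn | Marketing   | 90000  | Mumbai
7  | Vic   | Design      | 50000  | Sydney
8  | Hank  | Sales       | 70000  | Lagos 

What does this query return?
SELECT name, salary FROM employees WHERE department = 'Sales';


Filtering: department = 'Sales'
Matching rows: 2

2 rows:
Grace, 80000
Hank, 70000


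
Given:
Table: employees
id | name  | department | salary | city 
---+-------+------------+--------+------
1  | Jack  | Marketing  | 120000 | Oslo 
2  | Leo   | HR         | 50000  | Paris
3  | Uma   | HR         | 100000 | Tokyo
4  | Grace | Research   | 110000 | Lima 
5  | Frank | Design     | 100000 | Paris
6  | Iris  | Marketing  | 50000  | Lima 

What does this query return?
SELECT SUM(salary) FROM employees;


SUM(salary) = 120000 + 50000 + 100000 + 110000 + 100000 + 50000 = 530000

530000


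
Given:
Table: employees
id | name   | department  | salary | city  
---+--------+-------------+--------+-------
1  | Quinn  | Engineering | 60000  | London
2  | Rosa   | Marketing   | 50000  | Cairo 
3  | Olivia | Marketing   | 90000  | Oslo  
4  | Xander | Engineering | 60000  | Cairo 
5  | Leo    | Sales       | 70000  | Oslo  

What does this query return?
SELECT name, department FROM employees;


Projecting columns: name, department

5 rows:
Quinn, Engineering
Rosa, Marketing
Olivia, Marketing
Xander, Engineering
Leo, Sales


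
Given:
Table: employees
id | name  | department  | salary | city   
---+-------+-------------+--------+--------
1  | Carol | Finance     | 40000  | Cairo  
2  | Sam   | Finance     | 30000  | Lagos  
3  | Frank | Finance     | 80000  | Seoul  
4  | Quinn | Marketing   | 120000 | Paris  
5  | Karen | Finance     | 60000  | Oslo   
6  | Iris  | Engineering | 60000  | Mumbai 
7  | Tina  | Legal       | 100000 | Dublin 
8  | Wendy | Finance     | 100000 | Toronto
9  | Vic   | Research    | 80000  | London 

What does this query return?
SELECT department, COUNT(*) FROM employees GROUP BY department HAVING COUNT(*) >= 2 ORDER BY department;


Groups with count >= 2:
  Finance: 5 -> PASS
  Engineering: 1 -> filtered out
  Legal: 1 -> filtered out
  Marketing: 1 -> filtered out
  Research: 1 -> filtered out


1 groups:
Finance, 5


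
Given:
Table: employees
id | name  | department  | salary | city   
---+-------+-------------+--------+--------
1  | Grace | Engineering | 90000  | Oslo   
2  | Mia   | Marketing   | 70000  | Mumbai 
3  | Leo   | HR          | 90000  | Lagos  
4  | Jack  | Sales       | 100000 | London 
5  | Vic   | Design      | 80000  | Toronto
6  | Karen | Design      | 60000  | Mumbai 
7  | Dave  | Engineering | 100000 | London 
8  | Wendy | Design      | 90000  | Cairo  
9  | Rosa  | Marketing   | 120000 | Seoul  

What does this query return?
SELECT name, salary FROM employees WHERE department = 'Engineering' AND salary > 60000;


Filtering: department = 'Engineering' AND salary > 60000
Matching: 2 rows

2 rows:
Grace, 90000
Dave, 100000


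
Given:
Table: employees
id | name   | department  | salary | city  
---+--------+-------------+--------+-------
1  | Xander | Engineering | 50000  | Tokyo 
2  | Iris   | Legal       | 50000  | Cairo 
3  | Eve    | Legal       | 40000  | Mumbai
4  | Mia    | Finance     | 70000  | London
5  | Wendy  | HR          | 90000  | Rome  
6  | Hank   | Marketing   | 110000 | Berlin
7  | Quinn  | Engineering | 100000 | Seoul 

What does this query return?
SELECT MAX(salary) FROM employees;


Salaries: 50000, 50000, 40000, 70000, 90000, 110000, 100000
MAX = 110000

110000


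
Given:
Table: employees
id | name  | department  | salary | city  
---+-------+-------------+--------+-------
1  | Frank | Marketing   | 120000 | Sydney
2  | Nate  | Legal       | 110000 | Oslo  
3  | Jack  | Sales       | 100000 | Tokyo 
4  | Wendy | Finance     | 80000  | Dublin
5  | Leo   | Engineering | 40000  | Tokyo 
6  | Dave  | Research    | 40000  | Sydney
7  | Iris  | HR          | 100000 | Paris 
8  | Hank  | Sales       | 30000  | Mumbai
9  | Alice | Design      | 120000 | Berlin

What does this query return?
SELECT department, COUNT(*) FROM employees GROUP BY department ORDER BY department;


Assigning each row to its department group:
  Frank -> Marketing
  Nate -> Legal
  Jack -> Sales
  Wendy -> Finance
  Leo -> Engineering
  Dave -> Research
  Iris -> HR
  Hank -> Sales
  Alice -> Design


8 groups:
Design, 1
Engineering, 1
Finance, 1
HR, 1
Legal, 1
Marketing, 1
Research, 1
Sales, 2


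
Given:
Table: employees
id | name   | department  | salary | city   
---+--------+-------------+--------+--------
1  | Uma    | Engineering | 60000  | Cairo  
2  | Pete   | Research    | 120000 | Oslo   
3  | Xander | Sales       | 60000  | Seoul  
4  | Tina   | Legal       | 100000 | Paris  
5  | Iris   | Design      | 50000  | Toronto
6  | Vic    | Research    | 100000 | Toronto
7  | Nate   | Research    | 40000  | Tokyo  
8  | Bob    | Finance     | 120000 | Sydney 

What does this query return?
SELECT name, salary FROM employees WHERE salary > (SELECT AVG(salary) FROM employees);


Subquery: AVG(salary) = 81250.0
Filtering: salary > 81250.0
  Pete (120000) -> MATCH
  Tina (100000) -> MATCH
  Vic (100000) -> MATCH
  Bob (120000) -> MATCH


4 rows:
Pete, 120000
Tina, 100000
Vic, 100000
Bob, 120000


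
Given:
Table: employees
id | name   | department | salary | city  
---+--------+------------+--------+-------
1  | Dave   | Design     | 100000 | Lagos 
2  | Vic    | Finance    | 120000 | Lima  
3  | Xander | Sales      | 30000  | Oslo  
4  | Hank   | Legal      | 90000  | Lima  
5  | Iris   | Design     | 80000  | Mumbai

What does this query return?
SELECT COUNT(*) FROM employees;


COUNT(*) counts all rows

5


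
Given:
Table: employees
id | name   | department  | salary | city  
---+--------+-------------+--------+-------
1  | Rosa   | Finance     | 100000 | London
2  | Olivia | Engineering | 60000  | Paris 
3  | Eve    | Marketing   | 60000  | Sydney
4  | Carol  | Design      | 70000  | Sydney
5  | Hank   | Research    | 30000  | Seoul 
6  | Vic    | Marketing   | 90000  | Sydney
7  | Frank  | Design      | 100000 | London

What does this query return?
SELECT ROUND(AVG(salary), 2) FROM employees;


SUM(salary) = 510000
COUNT = 7
ROUND(AVG, 2) = ROUND(510000 / 7, 2) = 72857.14

72857.14


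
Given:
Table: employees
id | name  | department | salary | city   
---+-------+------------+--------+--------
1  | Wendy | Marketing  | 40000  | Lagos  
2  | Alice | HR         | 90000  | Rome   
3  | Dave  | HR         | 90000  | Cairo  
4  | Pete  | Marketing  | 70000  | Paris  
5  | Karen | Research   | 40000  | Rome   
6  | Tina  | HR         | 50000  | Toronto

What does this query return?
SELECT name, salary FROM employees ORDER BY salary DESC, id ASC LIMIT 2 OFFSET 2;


Sort by salary DESC (id ASC tiebreak), then skip 2 and take 2
Rows 3 through 4

2 rows:
Pete, 70000
Tina, 50000


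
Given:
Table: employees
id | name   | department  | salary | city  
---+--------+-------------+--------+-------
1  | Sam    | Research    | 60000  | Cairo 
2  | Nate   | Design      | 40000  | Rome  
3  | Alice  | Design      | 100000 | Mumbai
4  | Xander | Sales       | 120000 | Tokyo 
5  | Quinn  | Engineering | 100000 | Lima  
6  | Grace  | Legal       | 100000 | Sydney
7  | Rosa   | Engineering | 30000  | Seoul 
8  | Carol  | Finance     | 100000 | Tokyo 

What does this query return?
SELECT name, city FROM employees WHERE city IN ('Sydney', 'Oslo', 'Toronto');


Filtering: city IN ('Sydney', 'Oslo', 'Toronto')
Matching: 1 rows

1 rows:
Grace, Sydney


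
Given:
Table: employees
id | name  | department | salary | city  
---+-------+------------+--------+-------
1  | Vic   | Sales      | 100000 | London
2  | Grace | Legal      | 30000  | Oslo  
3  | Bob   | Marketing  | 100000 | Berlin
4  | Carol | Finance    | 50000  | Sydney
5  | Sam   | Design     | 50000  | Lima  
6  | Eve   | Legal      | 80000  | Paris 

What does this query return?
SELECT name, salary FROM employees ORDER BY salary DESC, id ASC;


Sorting by salary DESC, then id ASC for ties

6 rows:
Vic, 100000
Bob, 100000
Eve, 80000
Carol, 50000
Sam, 50000
Grace, 30000


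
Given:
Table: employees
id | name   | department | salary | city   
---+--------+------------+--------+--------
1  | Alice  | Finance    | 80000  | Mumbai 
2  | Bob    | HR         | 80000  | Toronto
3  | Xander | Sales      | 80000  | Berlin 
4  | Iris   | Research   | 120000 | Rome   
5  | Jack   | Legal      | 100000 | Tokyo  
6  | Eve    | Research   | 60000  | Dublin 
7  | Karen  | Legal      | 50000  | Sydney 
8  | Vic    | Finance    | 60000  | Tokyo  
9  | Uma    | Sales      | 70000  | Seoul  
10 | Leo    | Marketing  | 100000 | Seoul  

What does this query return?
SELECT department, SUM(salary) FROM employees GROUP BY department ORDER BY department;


Summing salary within each department:
  Finance: 80000 + 60000 = 140000
  HR: 80000 = 80000
  Legal: 100000 + 50000 = 150000
  Marketing: 100000 = 100000
  Research: 120000 + 60000 = 180000
  Sales: 80000 + 70000 = 150000


6 groups:
Finance, 140000
HR, 80000
Legal, 150000
Marketing, 100000
Research, 180000
Sales, 150000


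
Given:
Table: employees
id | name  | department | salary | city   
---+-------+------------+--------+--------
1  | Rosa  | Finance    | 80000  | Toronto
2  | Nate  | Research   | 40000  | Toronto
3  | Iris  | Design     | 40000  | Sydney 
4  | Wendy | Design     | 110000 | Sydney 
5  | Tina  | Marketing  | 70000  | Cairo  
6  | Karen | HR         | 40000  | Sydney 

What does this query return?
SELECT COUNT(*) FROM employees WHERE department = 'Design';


Counting rows where department = 'Design'
  Iris -> MATCH
  Wendy -> MATCH


2


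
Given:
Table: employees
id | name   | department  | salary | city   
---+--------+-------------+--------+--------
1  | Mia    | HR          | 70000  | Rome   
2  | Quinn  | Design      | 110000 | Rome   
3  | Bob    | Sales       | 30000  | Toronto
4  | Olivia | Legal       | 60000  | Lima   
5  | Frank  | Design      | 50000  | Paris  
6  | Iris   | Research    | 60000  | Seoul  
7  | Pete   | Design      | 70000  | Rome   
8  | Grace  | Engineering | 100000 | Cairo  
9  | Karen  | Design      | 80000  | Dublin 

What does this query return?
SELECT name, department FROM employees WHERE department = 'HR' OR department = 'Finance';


Filtering: department = 'HR' OR 'Finance'
Matching: 1 rows

1 rows:
Mia, HR


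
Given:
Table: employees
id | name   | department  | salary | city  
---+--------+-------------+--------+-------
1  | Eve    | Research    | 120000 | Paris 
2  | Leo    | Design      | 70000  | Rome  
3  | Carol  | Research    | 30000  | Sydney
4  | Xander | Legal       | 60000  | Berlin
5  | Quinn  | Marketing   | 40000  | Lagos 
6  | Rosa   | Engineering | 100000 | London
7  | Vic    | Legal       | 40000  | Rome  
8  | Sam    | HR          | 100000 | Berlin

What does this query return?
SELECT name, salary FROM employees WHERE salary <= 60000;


Filtering: salary <= 60000
Matching: 4 rows

4 rows:
Carol, 30000
Xander, 60000
Quinn, 40000
Vic, 40000


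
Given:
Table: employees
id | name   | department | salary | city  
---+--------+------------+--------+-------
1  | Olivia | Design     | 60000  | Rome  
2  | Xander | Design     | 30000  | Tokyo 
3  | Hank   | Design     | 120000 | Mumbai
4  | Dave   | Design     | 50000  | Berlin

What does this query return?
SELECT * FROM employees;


SELECT * returns all 4 rows with all columns

4 rows:
1, Olivia, Design, 60000, Rome
2, Xander, Design, 30000, Tokyo
3, Hank, Design, 120000, Mumbai
4, Dave, Design, 50000, Berlin


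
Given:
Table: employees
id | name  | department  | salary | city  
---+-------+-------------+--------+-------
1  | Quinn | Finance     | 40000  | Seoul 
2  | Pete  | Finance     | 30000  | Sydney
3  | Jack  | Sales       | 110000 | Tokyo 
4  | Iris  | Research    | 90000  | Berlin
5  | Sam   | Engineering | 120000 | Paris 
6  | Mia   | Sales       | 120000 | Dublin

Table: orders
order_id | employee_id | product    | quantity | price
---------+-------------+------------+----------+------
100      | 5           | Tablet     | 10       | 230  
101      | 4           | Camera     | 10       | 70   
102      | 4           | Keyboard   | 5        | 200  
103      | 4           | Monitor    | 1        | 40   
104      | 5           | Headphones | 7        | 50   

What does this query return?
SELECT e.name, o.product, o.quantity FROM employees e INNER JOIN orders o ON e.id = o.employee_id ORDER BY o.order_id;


Joining employees.id = orders.employee_id:
  employee Sam (id=5) -> order Tablet
  employee Iris (id=4) -> order Camera
  employee Iris (id=4) -> order Keyboard
  employee Iris (id=4) -> order Monitor
  employee Sam (id=5) -> order Headphones


5 rows:
Sam, Tablet, 10
Iris, Camera, 10
Iris, Keyboard, 5
Iris, Monitor, 1
Sam, Headphones, 7


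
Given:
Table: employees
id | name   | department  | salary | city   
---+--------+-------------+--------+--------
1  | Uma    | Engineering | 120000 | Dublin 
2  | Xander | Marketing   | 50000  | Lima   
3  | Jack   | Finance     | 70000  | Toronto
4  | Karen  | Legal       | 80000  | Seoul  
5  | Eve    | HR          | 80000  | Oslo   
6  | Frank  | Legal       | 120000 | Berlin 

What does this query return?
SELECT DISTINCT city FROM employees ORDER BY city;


All 'city' values (row order): Dublin, Lima, Toronto, Seoul, Oslo, Berlin
Removing duplicates leaves 6 unique value(s).

6 values:
Berlin
Dublin
Lima
Oslo
Seoul
Toronto


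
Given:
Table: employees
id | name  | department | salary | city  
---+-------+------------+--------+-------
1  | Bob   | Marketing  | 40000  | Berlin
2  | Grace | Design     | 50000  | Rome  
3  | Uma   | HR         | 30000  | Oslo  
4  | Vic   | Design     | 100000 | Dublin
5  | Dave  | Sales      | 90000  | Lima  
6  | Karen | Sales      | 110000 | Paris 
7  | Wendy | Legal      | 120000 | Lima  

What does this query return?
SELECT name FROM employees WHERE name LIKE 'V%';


LIKE 'V%' matches names starting with 'V'
Matching: 1

1 rows:
Vic


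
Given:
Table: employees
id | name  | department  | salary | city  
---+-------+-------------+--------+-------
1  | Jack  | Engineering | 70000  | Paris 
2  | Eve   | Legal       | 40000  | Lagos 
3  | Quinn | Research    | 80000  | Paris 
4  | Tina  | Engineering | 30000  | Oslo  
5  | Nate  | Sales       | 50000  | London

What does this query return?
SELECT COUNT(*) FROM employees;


COUNT(*) counts all rows

5


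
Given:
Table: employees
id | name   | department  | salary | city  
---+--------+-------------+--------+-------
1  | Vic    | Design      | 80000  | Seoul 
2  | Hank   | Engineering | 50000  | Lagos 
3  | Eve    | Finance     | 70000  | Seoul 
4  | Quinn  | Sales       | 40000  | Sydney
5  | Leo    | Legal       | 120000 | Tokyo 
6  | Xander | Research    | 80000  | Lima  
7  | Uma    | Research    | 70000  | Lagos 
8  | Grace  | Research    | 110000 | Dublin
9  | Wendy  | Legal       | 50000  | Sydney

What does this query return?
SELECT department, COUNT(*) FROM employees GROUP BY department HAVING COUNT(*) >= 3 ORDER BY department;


Groups with count >= 3:
  Research: 3 -> PASS
  Design: 1 -> filtered out
  Engineering: 1 -> filtered out
  Finance: 1 -> filtered out
  Legal: 2 -> filtered out
  Sales: 1 -> filtered out


1 groups:
Research, 3


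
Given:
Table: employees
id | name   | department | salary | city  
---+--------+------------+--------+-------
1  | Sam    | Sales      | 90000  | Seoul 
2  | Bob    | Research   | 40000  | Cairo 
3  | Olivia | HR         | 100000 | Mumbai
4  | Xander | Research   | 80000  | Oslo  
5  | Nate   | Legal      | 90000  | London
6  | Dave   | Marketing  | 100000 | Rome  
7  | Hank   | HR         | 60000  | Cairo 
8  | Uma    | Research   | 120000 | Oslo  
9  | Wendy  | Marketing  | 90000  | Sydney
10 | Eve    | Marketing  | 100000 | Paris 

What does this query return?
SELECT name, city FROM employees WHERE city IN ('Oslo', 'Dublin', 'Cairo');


Filtering: city IN ('Oslo', 'Dublin', 'Cairo')
Matching: 4 rows

4 rows:
Bob, Cairo
Xander, Oslo
Hank, Cairo
Uma, Oslo


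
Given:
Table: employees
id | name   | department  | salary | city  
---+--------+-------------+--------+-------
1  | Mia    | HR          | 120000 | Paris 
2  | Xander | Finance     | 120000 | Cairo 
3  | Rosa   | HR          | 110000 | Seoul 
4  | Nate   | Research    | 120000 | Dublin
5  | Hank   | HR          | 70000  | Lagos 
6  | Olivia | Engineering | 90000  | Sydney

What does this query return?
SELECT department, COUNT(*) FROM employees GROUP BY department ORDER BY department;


Assigning each row to its department group:
  Mia -> HR
  Xander -> Finance
  Rosa -> HR
  Nate -> Research
  Hank -> HR
  Olivia -> Engineering


4 groups:
Engineering, 1
Finance, 1
HR, 3
Research, 1


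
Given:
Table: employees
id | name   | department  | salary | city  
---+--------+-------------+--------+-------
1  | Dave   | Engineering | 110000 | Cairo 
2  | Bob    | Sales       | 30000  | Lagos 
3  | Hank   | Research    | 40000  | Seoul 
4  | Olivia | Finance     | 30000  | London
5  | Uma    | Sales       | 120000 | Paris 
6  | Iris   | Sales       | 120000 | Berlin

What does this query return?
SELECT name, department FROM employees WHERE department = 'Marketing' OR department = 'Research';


Filtering: department = 'Marketing' OR 'Research'
Matching: 1 rows

1 rows:
Hank, Research


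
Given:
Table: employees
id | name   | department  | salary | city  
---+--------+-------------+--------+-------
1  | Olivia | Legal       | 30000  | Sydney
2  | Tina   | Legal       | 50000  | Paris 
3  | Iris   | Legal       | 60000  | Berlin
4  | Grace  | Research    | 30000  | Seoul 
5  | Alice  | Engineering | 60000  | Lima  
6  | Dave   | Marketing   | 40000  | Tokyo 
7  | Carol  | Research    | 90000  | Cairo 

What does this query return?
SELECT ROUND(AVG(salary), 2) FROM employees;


SUM(salary) = 360000
COUNT = 7
ROUND(AVG, 2) = ROUND(360000 / 7, 2) = 51428.57

51428.57


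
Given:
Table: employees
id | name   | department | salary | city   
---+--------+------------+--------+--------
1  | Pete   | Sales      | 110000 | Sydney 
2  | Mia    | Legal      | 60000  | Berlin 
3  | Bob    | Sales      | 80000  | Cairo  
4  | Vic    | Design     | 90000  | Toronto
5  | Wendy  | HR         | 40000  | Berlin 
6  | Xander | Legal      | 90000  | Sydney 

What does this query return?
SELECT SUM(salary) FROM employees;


SUM(salary) = 110000 + 60000 + 80000 + 90000 + 40000 + 90000 = 470000

470000


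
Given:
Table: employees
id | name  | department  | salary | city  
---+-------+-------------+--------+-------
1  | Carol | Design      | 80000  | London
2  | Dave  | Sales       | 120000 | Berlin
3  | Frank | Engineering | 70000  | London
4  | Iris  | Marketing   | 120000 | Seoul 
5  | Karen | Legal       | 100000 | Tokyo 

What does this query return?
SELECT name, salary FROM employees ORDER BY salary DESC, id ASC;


Sorting by salary DESC, then id ASC for ties

5 rows:
Dave, 120000
Iris, 120000
Karen, 100000
Carol, 80000
Frank, 70000


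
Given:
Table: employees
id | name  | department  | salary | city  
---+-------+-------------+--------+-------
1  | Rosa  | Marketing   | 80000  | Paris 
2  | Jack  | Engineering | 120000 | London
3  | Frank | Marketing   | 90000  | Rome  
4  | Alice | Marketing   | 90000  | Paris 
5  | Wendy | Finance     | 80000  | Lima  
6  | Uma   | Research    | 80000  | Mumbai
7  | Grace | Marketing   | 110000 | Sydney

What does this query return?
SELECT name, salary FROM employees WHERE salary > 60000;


Filtering: salary > 60000
Matching: 7 rows

7 rows:
Rosa, 80000
Jack, 120000
Frank, 90000
Alice, 90000
Wendy, 80000
Uma, 80000
Grace, 110000


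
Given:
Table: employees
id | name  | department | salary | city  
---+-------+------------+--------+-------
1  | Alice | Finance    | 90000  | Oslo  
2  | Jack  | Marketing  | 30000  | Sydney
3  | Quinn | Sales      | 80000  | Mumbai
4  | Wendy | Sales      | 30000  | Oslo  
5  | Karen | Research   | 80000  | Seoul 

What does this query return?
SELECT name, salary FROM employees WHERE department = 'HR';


Filtering: department = 'HR'
Matching rows: 0

Empty result set (0 rows)


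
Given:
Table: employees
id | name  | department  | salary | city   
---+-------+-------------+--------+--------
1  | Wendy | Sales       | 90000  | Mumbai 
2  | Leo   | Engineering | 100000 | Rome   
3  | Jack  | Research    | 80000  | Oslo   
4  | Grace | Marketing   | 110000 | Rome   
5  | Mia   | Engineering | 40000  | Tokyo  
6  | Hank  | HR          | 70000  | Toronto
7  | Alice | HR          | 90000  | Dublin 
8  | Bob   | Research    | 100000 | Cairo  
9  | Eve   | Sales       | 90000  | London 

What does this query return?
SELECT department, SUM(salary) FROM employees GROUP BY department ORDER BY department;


Summing salary within each department:
  Engineering: 100000 + 40000 = 140000
  HR: 70000 + 90000 = 160000
  Marketing: 110000 = 110000
  Research: 80000 + 100000 = 180000
  Sales: 90000 + 90000 = 180000


5 groups:
Engineering, 140000
HR, 160000
Marketing, 110000
Research, 180000
Sales, 180000


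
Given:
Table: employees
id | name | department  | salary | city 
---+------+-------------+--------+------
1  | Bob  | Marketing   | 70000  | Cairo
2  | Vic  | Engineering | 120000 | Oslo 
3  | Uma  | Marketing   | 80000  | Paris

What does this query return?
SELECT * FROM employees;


SELECT * returns all 3 rows with all columns

3 rows:
1, Bob, Marketing, 70000, Cairo
2, Vic, Engineering, 120000, Oslo
3, Uma, Marketing, 80000, Paris


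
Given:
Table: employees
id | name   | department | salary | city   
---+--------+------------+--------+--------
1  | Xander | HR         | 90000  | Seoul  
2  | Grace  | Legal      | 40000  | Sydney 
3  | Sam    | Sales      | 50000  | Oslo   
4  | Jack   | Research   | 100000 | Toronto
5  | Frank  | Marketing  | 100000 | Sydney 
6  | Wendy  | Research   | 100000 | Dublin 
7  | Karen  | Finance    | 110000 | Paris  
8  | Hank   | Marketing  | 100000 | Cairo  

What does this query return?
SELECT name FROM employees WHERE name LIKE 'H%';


LIKE 'H%' matches names starting with 'H'
Matching: 1

1 rows:
Hank


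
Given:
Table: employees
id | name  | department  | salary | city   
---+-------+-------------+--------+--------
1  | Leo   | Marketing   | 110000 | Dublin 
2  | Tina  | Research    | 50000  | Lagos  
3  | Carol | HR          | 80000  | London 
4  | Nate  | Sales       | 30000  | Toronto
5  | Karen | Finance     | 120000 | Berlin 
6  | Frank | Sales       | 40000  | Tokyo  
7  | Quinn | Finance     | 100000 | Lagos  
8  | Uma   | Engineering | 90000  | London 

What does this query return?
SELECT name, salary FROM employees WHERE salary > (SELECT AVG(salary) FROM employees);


Subquery: AVG(salary) = 77500.0
Filtering: salary > 77500.0
  Leo (110000) -> MATCH
  Carol (80000) -> MATCH
  Karen (120000) -> MATCH
  Quinn (100000) -> MATCH
  Uma (90000) -> MATCH


5 rows:
Leo, 110000
Carol, 80000
Karen, 120000
Quinn, 100000
Uma, 90000


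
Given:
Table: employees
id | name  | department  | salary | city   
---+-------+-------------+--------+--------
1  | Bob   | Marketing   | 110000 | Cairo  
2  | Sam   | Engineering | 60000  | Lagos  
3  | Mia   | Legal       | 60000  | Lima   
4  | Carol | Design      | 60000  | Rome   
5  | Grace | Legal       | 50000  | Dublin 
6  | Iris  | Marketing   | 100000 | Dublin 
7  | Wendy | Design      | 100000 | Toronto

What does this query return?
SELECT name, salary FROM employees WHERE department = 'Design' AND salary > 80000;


Filtering: department = 'Design' AND salary > 80000
Matching: 1 rows

1 rows:
Wendy, 100000


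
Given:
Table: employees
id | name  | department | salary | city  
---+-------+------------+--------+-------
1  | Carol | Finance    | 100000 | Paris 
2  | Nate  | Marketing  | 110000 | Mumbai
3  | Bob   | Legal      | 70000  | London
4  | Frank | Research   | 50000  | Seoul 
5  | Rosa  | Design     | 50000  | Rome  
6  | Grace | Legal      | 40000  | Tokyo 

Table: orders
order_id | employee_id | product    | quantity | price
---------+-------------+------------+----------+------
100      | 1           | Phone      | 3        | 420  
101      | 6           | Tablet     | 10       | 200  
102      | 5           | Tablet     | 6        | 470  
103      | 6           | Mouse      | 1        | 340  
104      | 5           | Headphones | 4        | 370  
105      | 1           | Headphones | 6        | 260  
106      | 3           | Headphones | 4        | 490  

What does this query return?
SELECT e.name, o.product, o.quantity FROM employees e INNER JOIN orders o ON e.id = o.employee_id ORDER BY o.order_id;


Joining employees.id = orders.employee_id:
  employee Carol (id=1) -> order Phone
  employee Grace (id=6) -> order Tablet
  employee Rosa (id=5) -> order Tablet
  employee Grace (id=6) -> order Mouse
  employee Rosa (id=5) -> order Headphones
  employee Carol (id=1) -> order Headphones
  employee Bob (id=3) -> order Headphones


7 rows:
Carol, Phone, 3
Grace, Tablet, 10
Rosa, Tablet, 6
Grace, Mouse, 1
Rosa, Headphones, 4
Carol, Headphones, 6
Bob, Headphones, 4


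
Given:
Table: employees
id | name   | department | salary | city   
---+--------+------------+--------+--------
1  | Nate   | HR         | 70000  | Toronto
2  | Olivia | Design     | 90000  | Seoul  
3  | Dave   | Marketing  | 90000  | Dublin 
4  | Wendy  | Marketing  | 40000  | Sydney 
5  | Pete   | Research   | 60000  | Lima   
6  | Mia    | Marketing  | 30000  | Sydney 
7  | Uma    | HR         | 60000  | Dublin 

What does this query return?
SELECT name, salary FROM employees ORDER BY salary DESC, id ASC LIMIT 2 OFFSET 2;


Sort by salary DESC (id ASC tiebreak), then skip 2 and take 2
Rows 3 through 4

2 rows:
Nate, 70000
Pete, 60000


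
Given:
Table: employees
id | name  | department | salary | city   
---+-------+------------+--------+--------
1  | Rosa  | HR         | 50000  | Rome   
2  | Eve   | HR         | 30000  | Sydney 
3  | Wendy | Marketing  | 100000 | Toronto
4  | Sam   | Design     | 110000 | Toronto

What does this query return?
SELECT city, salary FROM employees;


Projecting columns: city, salary

4 rows:
Rome, 50000
Sydney, 30000
Toronto, 100000
Toronto, 110000


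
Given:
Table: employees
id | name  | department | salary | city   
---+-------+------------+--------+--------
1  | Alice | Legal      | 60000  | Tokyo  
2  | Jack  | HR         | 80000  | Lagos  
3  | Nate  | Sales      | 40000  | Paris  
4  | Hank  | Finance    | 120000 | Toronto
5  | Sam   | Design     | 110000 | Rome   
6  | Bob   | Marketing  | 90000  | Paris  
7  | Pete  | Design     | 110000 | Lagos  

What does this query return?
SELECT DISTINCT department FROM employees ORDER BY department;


All 'department' values (row order): Legal, HR, Sales, Finance, Design, Marketing, Design
Removing duplicates leaves 6 unique value(s).

6 values:
Design
Finance
HR
Legal
Marketing
Sales


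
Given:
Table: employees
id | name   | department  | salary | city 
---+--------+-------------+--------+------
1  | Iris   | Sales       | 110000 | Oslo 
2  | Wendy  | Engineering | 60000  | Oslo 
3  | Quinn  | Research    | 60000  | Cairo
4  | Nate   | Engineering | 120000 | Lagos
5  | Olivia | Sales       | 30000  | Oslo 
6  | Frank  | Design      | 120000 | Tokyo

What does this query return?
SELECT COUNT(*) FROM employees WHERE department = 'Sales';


Counting rows where department = 'Sales'
  Iris -> MATCH
  Olivia -> MATCH


2


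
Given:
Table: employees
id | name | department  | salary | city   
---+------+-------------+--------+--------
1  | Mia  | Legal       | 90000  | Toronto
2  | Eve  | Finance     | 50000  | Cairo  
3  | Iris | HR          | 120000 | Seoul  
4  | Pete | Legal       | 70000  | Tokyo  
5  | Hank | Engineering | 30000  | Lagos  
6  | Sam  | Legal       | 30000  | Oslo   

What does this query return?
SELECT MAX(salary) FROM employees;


Salaries: 90000, 50000, 120000, 70000, 30000, 30000
MAX = 120000

120000


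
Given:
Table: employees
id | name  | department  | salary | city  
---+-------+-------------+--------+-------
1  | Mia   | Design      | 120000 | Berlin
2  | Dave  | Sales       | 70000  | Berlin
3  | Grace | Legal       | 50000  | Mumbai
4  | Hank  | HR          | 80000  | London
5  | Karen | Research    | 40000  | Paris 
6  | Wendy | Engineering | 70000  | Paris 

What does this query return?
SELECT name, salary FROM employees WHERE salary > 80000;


Filtering: salary > 80000
Matching: 1 rows

1 rows:
Mia, 120000


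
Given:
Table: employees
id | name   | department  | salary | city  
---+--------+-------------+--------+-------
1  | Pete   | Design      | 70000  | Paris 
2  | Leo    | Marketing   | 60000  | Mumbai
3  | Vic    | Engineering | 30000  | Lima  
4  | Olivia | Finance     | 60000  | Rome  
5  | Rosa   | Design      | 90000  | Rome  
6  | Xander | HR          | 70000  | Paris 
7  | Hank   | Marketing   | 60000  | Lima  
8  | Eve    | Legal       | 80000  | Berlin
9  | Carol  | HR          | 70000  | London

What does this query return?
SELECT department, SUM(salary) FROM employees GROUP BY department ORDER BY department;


Summing salary within each department:
  Design: 70000 + 90000 = 160000
  Engineering: 30000 = 30000
  Finance: 60000 = 60000
  HR: 70000 + 70000 = 140000
  Legal: 80000 = 80000
  Marketing: 60000 + 60000 = 120000


6 groups:
Design, 160000
Engineering, 30000
Finance, 60000
HR, 140000
Legal, 80000
Marketing, 120000


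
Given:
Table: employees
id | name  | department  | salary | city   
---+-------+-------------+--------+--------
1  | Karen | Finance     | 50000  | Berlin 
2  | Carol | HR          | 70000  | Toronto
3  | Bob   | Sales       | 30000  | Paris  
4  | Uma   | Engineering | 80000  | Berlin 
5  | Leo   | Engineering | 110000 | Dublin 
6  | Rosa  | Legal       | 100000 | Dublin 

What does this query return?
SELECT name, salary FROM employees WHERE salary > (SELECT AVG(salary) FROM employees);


Subquery: AVG(salary) = 73333.33
Filtering: salary > 73333.33
  Uma (80000) -> MATCH
  Leo (110000) -> MATCH
  Rosa (100000) -> MATCH


3 rows:
Uma, 80000
Leo, 110000
Rosa, 100000


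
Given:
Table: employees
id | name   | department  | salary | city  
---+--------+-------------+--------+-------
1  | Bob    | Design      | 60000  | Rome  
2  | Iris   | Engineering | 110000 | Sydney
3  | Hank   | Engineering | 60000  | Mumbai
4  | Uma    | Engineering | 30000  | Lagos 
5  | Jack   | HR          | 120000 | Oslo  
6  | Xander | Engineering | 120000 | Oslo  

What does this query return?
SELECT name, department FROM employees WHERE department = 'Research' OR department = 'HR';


Filtering: department = 'Research' OR 'HR'
Matching: 1 rows

1 rows:
Jack, HR


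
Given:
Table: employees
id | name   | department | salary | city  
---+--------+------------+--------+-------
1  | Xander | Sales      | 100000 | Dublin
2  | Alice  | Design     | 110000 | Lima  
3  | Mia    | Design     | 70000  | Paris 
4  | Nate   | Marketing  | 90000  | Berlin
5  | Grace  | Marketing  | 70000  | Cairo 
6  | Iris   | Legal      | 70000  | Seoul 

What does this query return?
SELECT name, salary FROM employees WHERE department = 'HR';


Filtering: department = 'HR'
Matching rows: 0

Empty result set (0 rows)


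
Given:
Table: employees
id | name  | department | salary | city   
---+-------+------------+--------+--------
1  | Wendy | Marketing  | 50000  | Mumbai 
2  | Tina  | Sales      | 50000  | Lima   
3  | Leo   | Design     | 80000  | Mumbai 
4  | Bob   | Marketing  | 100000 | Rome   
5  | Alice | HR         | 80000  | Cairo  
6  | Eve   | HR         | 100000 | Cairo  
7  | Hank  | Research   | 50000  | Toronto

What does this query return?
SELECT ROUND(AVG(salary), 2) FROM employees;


SUM(salary) = 510000
COUNT = 7
ROUND(AVG, 2) = ROUND(510000 / 7, 2) = 72857.14

72857.14


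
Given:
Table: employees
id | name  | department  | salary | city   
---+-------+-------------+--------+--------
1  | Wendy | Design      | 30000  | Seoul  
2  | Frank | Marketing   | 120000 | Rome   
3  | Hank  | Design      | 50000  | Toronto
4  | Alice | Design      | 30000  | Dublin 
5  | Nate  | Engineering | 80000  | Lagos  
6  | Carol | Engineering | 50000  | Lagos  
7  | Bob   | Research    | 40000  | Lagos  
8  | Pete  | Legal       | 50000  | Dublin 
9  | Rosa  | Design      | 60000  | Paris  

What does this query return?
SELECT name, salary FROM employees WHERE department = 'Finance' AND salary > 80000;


Filtering: department = 'Finance' AND salary > 80000
Matching: 0 rows

Empty result set (0 rows)


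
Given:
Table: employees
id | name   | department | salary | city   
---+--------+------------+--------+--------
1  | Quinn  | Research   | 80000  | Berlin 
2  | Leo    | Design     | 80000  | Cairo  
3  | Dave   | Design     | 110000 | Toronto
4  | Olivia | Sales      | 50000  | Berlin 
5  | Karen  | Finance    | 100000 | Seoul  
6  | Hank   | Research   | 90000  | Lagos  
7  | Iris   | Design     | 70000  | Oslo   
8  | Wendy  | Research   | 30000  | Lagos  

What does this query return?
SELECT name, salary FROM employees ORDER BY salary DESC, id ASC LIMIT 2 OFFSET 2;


Sort by salary DESC (id ASC tiebreak), then skip 2 and take 2
Rows 3 through 4

2 rows:
Hank, 90000
Quinn, 80000


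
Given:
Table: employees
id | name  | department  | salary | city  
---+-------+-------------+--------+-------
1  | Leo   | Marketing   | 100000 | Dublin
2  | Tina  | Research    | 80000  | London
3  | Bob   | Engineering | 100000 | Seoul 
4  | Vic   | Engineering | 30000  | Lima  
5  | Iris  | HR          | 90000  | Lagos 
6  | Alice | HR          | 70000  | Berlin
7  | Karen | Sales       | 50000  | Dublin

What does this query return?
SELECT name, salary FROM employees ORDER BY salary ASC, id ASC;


Sorting by salary ASC, then id ASC for ties

7 rows:
Vic, 30000
Karen, 50000
Alice, 70000
Tina, 80000
Iris, 90000
Leo, 100000
Bob, 100000


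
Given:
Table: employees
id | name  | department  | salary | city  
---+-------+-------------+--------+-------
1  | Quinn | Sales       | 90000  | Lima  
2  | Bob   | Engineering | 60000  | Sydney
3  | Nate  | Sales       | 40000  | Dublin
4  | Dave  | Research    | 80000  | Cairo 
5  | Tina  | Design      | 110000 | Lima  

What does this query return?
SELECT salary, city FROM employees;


Projecting columns: salary, city

5 rows:
90000, Lima
60000, Sydney
40000, Dublin
80000, Cairo
110000, Lima


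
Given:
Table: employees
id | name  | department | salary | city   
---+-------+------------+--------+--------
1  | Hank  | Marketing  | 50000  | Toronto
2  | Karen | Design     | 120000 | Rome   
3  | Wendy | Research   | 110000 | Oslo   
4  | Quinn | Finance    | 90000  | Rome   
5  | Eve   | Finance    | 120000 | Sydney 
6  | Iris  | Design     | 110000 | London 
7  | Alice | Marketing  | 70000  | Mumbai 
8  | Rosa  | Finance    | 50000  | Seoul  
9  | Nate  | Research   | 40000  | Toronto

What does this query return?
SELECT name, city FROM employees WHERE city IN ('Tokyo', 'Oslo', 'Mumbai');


Filtering: city IN ('Tokyo', 'Oslo', 'Mumbai')
Matching: 2 rows

2 rows:
Wendy, Oslo
Alice, Mumbai


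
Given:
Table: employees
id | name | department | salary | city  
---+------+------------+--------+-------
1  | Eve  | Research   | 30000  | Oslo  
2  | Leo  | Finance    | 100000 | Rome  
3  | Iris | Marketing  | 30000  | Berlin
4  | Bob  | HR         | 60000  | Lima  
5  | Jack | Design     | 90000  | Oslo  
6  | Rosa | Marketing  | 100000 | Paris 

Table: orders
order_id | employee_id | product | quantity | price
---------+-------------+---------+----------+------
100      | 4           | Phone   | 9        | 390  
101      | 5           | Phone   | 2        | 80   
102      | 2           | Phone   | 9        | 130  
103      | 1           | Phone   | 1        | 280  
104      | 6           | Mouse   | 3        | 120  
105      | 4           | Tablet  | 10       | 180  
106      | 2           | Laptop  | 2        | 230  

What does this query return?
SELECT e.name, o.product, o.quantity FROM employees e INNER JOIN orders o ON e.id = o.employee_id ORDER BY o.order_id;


Joining employees.id = orders.employee_id:
  employee Bob (id=4) -> order Phone
  employee Jack (id=5) -> order Phone
  employee Leo (id=2) -> order Phone
  employee Eve (id=1) -> order Phone
  employee Rosa (id=6) -> order Mouse
  employee Bob (id=4) -> order Tablet
  employee Leo (id=2) -> order Laptop


7 rows:
Bob, Phone, 9
Jack, Phone, 2
Leo, Phone, 9
Eve, Phone, 1
Rosa, Mouse, 3
Bob, Tablet, 10
Leo, Laptop, 2
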